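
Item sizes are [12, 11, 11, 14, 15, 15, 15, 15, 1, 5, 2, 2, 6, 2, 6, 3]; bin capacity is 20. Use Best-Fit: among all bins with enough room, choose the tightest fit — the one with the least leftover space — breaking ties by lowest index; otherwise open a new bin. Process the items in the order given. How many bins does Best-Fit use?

Put 12 in bin 1; 8 remain.
Put 11 in bin 2; 9 remain.
Put 11 in bin 3; 9 remain.
Put 14 in bin 4; 6 remain.
Put 15 in bin 5; 5 remain.
Put 15 in bin 6; 5 remain.
Put 15 in bin 7; 5 remain.
Put 15 in bin 8; 5 remain.
Put 1 in bin 5; 4 remain.
Put 5 in bin 6; 0 remain.
Put 2 in bin 5; 2 remain.
Put 2 in bin 5; 0 remain.
Put 6 in bin 4; 0 remain.
Put 2 in bin 7; 3 remain.
Put 6 in bin 1; 2 remain.
Put 3 in bin 7; 0 remain.
Final bins: [12,6] [11] [11] [14,6] [15,1,2,2] [15,5] [15,2,3] [15].

8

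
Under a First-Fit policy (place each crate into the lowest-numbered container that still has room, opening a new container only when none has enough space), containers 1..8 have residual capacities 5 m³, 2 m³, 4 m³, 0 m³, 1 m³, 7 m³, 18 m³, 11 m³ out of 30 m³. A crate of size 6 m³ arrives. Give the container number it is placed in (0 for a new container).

6

Containers with room: container 6 (7 m³), container 7 (18 m³), container 8 (11 m³).
The first with room is container 6.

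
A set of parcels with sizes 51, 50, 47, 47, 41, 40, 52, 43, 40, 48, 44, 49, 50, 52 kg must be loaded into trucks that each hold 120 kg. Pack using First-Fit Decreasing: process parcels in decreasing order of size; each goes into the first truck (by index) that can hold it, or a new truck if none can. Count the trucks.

7

Sorted descending: 52, 52, 51, 50, 50, 49, 48, 47, 47, 44, 43, 41, 40, 40.
Put 52 kg in truck 1; 68 kg remain.
Put 52 kg in truck 1; 16 kg remain.
Put 51 kg in truck 2; 69 kg remain.
Put 50 kg in truck 2; 19 kg remain.
Put 50 kg in truck 3; 70 kg remain.
Put 49 kg in truck 3; 21 kg remain.
Put 48 kg in truck 4; 72 kg remain.
Put 47 kg in truck 4; 25 kg remain.
Put 47 kg in truck 5; 73 kg remain.
Put 44 kg in truck 5; 29 kg remain.
Put 43 kg in truck 6; 77 kg remain.
Put 41 kg in truck 6; 36 kg remain.
Put 40 kg in truck 7; 80 kg remain.
Put 40 kg in truck 7; 40 kg remain.
Final trucks: [52,52] [51,50] [50,49] [48,47] [47,44] [43,41] [40,40].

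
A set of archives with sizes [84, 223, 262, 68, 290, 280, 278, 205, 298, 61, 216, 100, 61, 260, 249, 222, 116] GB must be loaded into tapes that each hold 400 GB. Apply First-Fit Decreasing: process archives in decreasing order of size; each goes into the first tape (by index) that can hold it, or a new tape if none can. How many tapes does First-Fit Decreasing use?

Sorted descending: 298, 290, 280, 278, 262, 260, 249, 223, 222, 216, 205, 116, 100, 84, 68, 61, 61.
tape 1: place 298 GB, 102 GB left
tape 2: place 290 GB, 110 GB left
tape 3: place 280 GB, 120 GB left
tape 4: place 278 GB, 122 GB left
tape 5: place 262 GB, 138 GB left
tape 6: place 260 GB, 140 GB left
tape 7: place 249 GB, 151 GB left
tape 8: place 223 GB, 177 GB left
tape 9: place 222 GB, 178 GB left
tape 10: place 216 GB, 184 GB left
tape 11: place 205 GB, 195 GB left
tape 3: place 116 GB, 4 GB left
tape 1: place 100 GB, 2 GB left
tape 2: place 84 GB, 26 GB left
tape 4: place 68 GB, 54 GB left
tape 5: place 61 GB, 77 GB left
tape 5: place 61 GB, 16 GB left

11 tapes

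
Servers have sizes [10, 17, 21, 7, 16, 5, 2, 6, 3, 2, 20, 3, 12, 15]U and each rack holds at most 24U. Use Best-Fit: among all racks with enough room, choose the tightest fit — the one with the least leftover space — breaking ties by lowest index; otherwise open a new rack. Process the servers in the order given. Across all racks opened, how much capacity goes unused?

29

10U → rack 1 (remaining 14U)
17U → rack 2 (remaining 7U)
21U → rack 3 (remaining 3U)
7U → rack 2 (remaining 0U)
16U → rack 4 (remaining 8U)
5U → rack 4 (remaining 3U)
2U → rack 3 (remaining 1U)
6U → rack 1 (remaining 8U)
3U → rack 4 (remaining 0U)
2U → rack 1 (remaining 6U)
20U → rack 5 (remaining 4U)
3U → rack 5 (remaining 1U)
12U → rack 6 (remaining 12U)
15U → rack 7 (remaining 9U)
7 racks × 24U = 168U; used 139U; unused 29U.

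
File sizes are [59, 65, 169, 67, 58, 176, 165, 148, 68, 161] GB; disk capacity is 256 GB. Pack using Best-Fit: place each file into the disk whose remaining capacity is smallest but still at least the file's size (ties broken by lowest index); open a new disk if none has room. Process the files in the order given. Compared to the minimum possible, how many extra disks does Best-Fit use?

Best-Fit: [59,65,58,68] [169,67] [176] [165] [148] [161] → 6 disks.
Total size 1136 GB; any packing needs at least ⌈1136/256⌉ = 5 disks.
An optimal packing achieves that bound: [176,68] [169,67] [165,65] [161,59] [148,58] → 5 disks.
Excess: 6 − 5 = 1.

1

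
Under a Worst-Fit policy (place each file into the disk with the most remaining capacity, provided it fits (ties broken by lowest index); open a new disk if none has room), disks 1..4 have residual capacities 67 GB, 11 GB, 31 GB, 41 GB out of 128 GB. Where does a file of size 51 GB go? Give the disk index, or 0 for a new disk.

Disks with room: disk 1 (67 GB).
Most room is disk 1 with 67 GB free.

1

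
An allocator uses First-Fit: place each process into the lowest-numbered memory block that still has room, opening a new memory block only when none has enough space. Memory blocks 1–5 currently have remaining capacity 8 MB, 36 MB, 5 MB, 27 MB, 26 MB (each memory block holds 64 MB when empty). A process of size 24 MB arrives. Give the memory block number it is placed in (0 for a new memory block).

Memory blocks with room: memory block 2 (36 MB), memory block 4 (27 MB), memory block 5 (26 MB).
The first with room is memory block 2.

2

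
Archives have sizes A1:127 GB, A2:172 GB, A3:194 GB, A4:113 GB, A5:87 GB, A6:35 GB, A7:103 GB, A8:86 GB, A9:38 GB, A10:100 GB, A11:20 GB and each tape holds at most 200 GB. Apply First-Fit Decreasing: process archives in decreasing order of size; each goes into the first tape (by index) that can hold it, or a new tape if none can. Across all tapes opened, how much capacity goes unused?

125

Sorted descending: 194, 172, 127, 113, 103, 100, 87, 86, 38, 35, 20.
Put 194 GB in tape 1; 6 GB remain.
Put 172 GB in tape 2; 28 GB remain.
Put 127 GB in tape 3; 73 GB remain.
Put 113 GB in tape 4; 87 GB remain.
Put 103 GB in tape 5; 97 GB remain.
Put 100 GB in tape 6; 100 GB remain.
Put 87 GB in tape 4; 0 GB remain.
Put 86 GB in tape 5; 11 GB remain.
Put 38 GB in tape 3; 35 GB remain.
Put 35 GB in tape 3; 0 GB remain.
Put 20 GB in tape 2; 8 GB remain.
6 tapes × 200 GB = 1200 GB; used 1075 GB; unused 125 GB.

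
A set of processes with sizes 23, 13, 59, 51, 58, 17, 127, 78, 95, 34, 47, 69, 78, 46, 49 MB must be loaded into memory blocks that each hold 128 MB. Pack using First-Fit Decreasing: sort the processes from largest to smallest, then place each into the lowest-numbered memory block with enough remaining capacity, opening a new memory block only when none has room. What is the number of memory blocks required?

Sorted descending: 127, 95, 78, 78, 69, 59, 58, 51, 49, 47, 46, 34, 23, 17, 13.
127 MB → memory block 1 (remaining 1 MB)
95 MB → memory block 2 (remaining 33 MB)
78 MB → memory block 3 (remaining 50 MB)
78 MB → memory block 4 (remaining 50 MB)
69 MB → memory block 5 (remaining 59 MB)
59 MB → memory block 5 (remaining 0 MB)
58 MB → memory block 6 (remaining 70 MB)
51 MB → memory block 6 (remaining 19 MB)
49 MB → memory block 3 (remaining 1 MB)
47 MB → memory block 4 (remaining 3 MB)
46 MB → memory block 7 (remaining 82 MB)
34 MB → memory block 7 (remaining 48 MB)
23 MB → memory block 2 (remaining 10 MB)
17 MB → memory block 6 (remaining 2 MB)
13 MB → memory block 7 (remaining 35 MB)

7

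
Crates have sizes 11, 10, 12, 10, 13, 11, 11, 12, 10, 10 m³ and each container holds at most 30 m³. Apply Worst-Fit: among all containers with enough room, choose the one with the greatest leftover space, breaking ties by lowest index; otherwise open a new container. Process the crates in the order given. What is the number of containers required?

Put 11 m³ in container 1; 19 m³ remain.
Put 10 m³ in container 1; 9 m³ remain.
Put 12 m³ in container 2; 18 m³ remain.
Put 10 m³ in container 2; 8 m³ remain.
Put 13 m³ in container 3; 17 m³ remain.
Put 11 m³ in container 3; 6 m³ remain.
Put 11 m³ in container 4; 19 m³ remain.
Put 12 m³ in container 4; 7 m³ remain.
Put 10 m³ in container 5; 20 m³ remain.
Put 10 m³ in container 5; 10 m³ remain.

5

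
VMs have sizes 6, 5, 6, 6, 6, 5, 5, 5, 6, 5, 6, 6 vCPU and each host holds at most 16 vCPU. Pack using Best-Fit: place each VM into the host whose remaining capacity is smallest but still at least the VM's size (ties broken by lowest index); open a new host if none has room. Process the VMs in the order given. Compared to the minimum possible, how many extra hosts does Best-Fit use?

0

Best-Fit: [6,5,5] [6,6] [6,5,5] [6,5] [6,6] → 5 hosts.
Total size 67 vCPU; any packing needs at least ⌈67/16⌉ = 5 hosts.
So 5 is already optimal.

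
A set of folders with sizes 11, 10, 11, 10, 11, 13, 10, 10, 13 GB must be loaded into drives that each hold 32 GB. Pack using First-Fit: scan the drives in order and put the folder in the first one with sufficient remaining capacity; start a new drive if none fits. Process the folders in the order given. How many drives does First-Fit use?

Put 11 GB in drive 1; 21 GB remain.
Put 10 GB in drive 1; 11 GB remain.
Put 11 GB in drive 1; 0 GB remain.
Put 10 GB in drive 2; 22 GB remain.
Put 11 GB in drive 2; 11 GB remain.
Put 13 GB in drive 3; 19 GB remain.
Put 10 GB in drive 2; 1 GB remain.
Put 10 GB in drive 3; 9 GB remain.
Put 13 GB in drive 4; 19 GB remain.

4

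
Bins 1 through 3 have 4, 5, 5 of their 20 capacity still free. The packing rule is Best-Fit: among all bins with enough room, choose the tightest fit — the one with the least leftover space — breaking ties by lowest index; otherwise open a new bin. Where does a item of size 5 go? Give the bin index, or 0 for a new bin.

2

Bins with room: bin 2 (5), bin 3 (5).
Tightest fit is bin 2 with 5 free.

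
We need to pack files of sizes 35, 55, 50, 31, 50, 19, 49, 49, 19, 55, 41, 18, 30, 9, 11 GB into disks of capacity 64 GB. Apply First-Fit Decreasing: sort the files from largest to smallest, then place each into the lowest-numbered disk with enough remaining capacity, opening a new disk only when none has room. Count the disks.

10 disks

Sorted descending: 55, 55, 50, 50, 49, 49, 41, 35, 31, 30, 19, 19, 18, 11, 9.
55 GB → disk 1 (remaining 9 GB)
55 GB → disk 2 (remaining 9 GB)
50 GB → disk 3 (remaining 14 GB)
50 GB → disk 4 (remaining 14 GB)
49 GB → disk 5 (remaining 15 GB)
49 GB → disk 6 (remaining 15 GB)
41 GB → disk 7 (remaining 23 GB)
35 GB → disk 8 (remaining 29 GB)
31 GB → disk 9 (remaining 33 GB)
30 GB → disk 9 (remaining 3 GB)
19 GB → disk 7 (remaining 4 GB)
19 GB → disk 8 (remaining 10 GB)
18 GB → disk 10 (remaining 46 GB)
11 GB → disk 3 (remaining 3 GB)
9 GB → disk 1 (remaining 0 GB)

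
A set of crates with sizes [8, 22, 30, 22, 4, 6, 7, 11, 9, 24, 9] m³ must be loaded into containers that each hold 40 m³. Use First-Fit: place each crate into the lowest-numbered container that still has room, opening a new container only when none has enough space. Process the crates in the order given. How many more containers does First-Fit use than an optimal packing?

First-Fit: [8,22,4,6] [30,7] [22,11] [9,24] [9] → 5 containers.
Total size 152 m³; any packing needs at least ⌈152/40⌉ = 4 containers.
An optimal packing achieves that bound: [30,9] [24,11,4] [22,9,8] [22,7,6] → 4 containers.
Excess: 5 − 4 = 1.

1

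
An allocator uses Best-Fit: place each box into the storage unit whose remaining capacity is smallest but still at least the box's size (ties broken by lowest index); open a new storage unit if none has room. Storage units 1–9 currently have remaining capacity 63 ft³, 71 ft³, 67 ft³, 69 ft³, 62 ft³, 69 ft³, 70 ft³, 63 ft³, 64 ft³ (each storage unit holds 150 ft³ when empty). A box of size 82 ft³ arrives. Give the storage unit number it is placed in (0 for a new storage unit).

0

No storage unit has ≥ 82 ft³ free, so a new storage unit is opened.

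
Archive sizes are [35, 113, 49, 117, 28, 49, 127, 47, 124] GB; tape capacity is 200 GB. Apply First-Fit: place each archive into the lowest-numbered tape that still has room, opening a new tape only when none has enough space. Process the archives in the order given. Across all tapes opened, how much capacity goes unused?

111

35 GB → tape 1 (remaining 165 GB)
113 GB → tape 1 (remaining 52 GB)
49 GB → tape 1 (remaining 3 GB)
117 GB → tape 2 (remaining 83 GB)
28 GB → tape 2 (remaining 55 GB)
49 GB → tape 2 (remaining 6 GB)
127 GB → tape 3 (remaining 73 GB)
47 GB → tape 3 (remaining 26 GB)
124 GB → tape 4 (remaining 76 GB)
4 tapes × 200 GB = 800 GB; used 689 GB; unused 111 GB.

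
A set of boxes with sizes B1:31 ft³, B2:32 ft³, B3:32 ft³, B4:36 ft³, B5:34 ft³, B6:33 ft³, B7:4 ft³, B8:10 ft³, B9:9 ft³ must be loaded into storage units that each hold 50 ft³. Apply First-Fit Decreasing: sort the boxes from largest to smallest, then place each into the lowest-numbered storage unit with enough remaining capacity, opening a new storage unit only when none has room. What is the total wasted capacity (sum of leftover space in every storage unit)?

Sorted descending: 36, 34, 33, 32, 32, 31, 10, 9, 4.
36 ft³ → storage unit 1 (remaining 14 ft³)
34 ft³ → storage unit 2 (remaining 16 ft³)
33 ft³ → storage unit 3 (remaining 17 ft³)
32 ft³ → storage unit 4 (remaining 18 ft³)
32 ft³ → storage unit 5 (remaining 18 ft³)
31 ft³ → storage unit 6 (remaining 19 ft³)
10 ft³ → storage unit 1 (remaining 4 ft³)
9 ft³ → storage unit 2 (remaining 7 ft³)
4 ft³ → storage unit 1 (remaining 0 ft³)
6 storage units × 50 ft³ = 300 ft³; used 221 ft³; unused 79 ft³.

79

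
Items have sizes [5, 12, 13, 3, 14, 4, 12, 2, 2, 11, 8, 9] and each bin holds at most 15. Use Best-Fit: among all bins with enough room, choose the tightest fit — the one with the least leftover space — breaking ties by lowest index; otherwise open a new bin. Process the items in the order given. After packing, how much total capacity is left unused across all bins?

25

Put 5 in bin 1; 10 remain.
Put 12 in bin 2; 3 remain.
Put 13 in bin 3; 2 remain.
Put 3 in bin 2; 0 remain.
Put 14 in bin 4; 1 remain.
Put 4 in bin 1; 6 remain.
Put 12 in bin 5; 3 remain.
Put 2 in bin 3; 0 remain.
Put 2 in bin 5; 1 remain.
Put 11 in bin 6; 4 remain.
Put 8 in bin 7; 7 remain.
Put 9 in bin 8; 6 remain.
8 bins × 15 = 120; used 95; unused 25.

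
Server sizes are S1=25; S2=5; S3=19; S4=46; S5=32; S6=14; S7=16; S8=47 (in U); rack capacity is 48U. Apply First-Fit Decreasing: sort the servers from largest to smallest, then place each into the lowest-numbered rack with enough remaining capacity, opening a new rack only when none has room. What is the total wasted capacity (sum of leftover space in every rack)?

36

Sorted descending: 47, 46, 32, 25, 19, 16, 14, 5.
47U → rack 1 (remaining 1U)
46U → rack 2 (remaining 2U)
32U → rack 3 (remaining 16U)
25U → rack 4 (remaining 23U)
19U → rack 4 (remaining 4U)
16U → rack 3 (remaining 0U)
14U → rack 5 (remaining 34U)
5U → rack 5 (remaining 29U)
5 racks × 48U = 240U; used 204U; unused 36U.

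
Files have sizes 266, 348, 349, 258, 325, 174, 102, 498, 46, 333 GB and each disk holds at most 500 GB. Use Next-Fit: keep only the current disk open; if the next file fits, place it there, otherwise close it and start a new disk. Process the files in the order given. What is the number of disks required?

Put 266 GB in disk 1; 234 GB remain.
Put 348 GB in disk 2; 152 GB remain.
Put 349 GB in disk 3; 151 GB remain.
Put 258 GB in disk 4; 242 GB remain.
Put 325 GB in disk 5; 175 GB remain.
Put 174 GB in disk 5; 1 GB remain.
Put 102 GB in disk 6; 398 GB remain.
Put 498 GB in disk 7; 2 GB remain.
Put 46 GB in disk 8; 454 GB remain.
Put 333 GB in disk 8; 121 GB remain.

8 disks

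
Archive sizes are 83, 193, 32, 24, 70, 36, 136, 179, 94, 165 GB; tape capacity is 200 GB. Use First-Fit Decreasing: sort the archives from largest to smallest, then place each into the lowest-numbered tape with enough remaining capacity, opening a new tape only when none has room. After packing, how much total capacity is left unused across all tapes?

Sorted descending: 193, 179, 165, 136, 94, 83, 70, 36, 32, 24.
Put 193 GB in tape 1; 7 GB remain.
Put 179 GB in tape 2; 21 GB remain.
Put 165 GB in tape 3; 35 GB remain.
Put 136 GB in tape 4; 64 GB remain.
Put 94 GB in tape 5; 106 GB remain.
Put 83 GB in tape 5; 23 GB remain.
Put 70 GB in tape 6; 130 GB remain.
Put 36 GB in tape 4; 28 GB remain.
Put 32 GB in tape 3; 3 GB remain.
Put 24 GB in tape 4; 4 GB remain.
6 tapes × 200 GB = 1200 GB; used 1012 GB; unused 188 GB.

188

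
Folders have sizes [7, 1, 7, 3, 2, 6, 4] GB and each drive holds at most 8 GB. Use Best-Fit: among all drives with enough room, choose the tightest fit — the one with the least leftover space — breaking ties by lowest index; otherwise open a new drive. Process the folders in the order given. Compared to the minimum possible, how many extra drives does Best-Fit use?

1

Best-Fit: [7,1] [7] [3,2] [6] [4] → 5 drives.
Total size 30 GB; any packing needs at least ⌈30/8⌉ = 4 drives.
An optimal packing achieves that bound: [7,1] [7] [6,2] [4,3] → 4 drives.
Excess: 5 − 4 = 1.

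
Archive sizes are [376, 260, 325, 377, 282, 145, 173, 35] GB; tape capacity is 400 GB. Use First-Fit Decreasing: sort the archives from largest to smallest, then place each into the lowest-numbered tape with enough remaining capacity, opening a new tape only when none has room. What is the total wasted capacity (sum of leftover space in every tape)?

427

Sorted descending: 377, 376, 325, 282, 260, 173, 145, 35.
tape 1: place 377 GB, 23 GB left
tape 2: place 376 GB, 24 GB left
tape 3: place 325 GB, 75 GB left
tape 4: place 282 GB, 118 GB left
tape 5: place 260 GB, 140 GB left
tape 6: place 173 GB, 227 GB left
tape 6: place 145 GB, 82 GB left
tape 3: place 35 GB, 40 GB left
6 tapes × 400 GB = 2400 GB; used 1973 GB; unused 427 GB.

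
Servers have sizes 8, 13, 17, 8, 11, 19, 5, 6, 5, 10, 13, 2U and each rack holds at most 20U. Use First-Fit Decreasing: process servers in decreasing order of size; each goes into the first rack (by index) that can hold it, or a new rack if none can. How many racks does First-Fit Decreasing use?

7

Sorted descending: 19, 17, 13, 13, 11, 10, 8, 8, 6, 5, 5, 2.
Put 19U in rack 1; 1U remain.
Put 17U in rack 2; 3U remain.
Put 13U in rack 3; 7U remain.
Put 13U in rack 4; 7U remain.
Put 11U in rack 5; 9U remain.
Put 10U in rack 6; 10U remain.
Put 8U in rack 5; 1U remain.
Put 8U in rack 6; 2U remain.
Put 6U in rack 3; 1U remain.
Put 5U in rack 4; 2U remain.
Put 5U in rack 7; 15U remain.
Put 2U in rack 2; 1U remain.
Final racks: [19] [17,2] [13,6] [13,5] [11,8] [10,8] [5].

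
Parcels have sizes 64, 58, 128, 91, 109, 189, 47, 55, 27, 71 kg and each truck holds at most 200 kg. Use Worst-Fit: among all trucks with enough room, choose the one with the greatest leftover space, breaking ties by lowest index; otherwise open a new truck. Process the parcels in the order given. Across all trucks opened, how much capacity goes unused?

161

truck 1: place 64 kg, 136 kg left
truck 1: place 58 kg, 78 kg left
truck 2: place 128 kg, 72 kg left
truck 3: place 91 kg, 109 kg left
truck 3: place 109 kg, 0 kg left
truck 4: place 189 kg, 11 kg left
truck 1: place 47 kg, 31 kg left
truck 2: place 55 kg, 17 kg left
truck 1: place 27 kg, 4 kg left
truck 5: place 71 kg, 129 kg left
5 trucks × 200 kg = 1000 kg; used 839 kg; unused 161 kg.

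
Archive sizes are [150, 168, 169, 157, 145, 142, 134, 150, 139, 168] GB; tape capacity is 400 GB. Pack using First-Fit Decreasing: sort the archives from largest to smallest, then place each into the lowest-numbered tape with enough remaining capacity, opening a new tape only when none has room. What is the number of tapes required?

Sorted descending: 169, 168, 168, 157, 150, 150, 145, 142, 139, 134.
Put 169 GB in tape 1; 231 GB remain.
Put 168 GB in tape 1; 63 GB remain.
Put 168 GB in tape 2; 232 GB remain.
Put 157 GB in tape 2; 75 GB remain.
Put 150 GB in tape 3; 250 GB remain.
Put 150 GB in tape 3; 100 GB remain.
Put 145 GB in tape 4; 255 GB remain.
Put 142 GB in tape 4; 113 GB remain.
Put 139 GB in tape 5; 261 GB remain.
Put 134 GB in tape 5; 127 GB remain.

5 tapes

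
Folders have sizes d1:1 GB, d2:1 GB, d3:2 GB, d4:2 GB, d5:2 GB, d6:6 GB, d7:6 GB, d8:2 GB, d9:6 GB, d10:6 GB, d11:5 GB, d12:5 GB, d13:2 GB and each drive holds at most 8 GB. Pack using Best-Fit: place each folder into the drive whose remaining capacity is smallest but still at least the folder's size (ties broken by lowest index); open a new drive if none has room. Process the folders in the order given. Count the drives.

7

Put d1 (1 GB) in drive 1; 7 GB remain.
Put d2 (1 GB) in drive 1; 6 GB remain.
Put d3 (2 GB) in drive 1; 4 GB remain.
Put d4 (2 GB) in drive 1; 2 GB remain.
Put d5 (2 GB) in drive 1; 0 GB remain.
Put d6 (6 GB) in drive 2; 2 GB remain.
Put d7 (6 GB) in drive 3; 2 GB remain.
Put d8 (2 GB) in drive 2; 0 GB remain.
Put d9 (6 GB) in drive 4; 2 GB remain.
Put d10 (6 GB) in drive 5; 2 GB remain.
Put d11 (5 GB) in drive 6; 3 GB remain.
Put d12 (5 GB) in drive 7; 3 GB remain.
Put d13 (2 GB) in drive 3; 0 GB remain.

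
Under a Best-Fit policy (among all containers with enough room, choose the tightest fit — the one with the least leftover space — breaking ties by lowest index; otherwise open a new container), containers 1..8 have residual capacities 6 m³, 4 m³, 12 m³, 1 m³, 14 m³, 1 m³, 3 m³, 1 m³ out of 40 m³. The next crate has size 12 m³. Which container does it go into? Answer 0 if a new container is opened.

3

Containers with room: container 3 (12 m³), container 5 (14 m³).
Tightest fit is container 3 with 12 m³ free.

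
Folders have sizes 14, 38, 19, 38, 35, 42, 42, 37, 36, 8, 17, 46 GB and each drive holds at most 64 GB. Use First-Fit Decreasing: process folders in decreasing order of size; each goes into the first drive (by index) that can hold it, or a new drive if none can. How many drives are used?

Sorted descending: 46, 42, 42, 38, 38, 37, 36, 35, 19, 17, 14, 8.
drive 1: place 46 GB, 18 GB left
drive 2: place 42 GB, 22 GB left
drive 3: place 42 GB, 22 GB left
drive 4: place 38 GB, 26 GB left
drive 5: place 38 GB, 26 GB left
drive 6: place 37 GB, 27 GB left
drive 7: place 36 GB, 28 GB left
drive 8: place 35 GB, 29 GB left
drive 2: place 19 GB, 3 GB left
drive 1: place 17 GB, 1 GB left
drive 3: place 14 GB, 8 GB left
drive 3: place 8 GB, 0 GB left

8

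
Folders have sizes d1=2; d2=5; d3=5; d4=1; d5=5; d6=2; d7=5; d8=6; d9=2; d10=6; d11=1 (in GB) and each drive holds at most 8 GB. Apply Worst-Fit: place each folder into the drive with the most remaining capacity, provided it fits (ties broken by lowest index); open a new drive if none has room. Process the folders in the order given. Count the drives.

6 drives

drive 1: place d1 (2 GB), 6 GB left
drive 1: place d2 (5 GB), 1 GB left
drive 2: place d3 (5 GB), 3 GB left
drive 2: place d4 (1 GB), 2 GB left
drive 3: place d5 (5 GB), 3 GB left
drive 3: place d6 (2 GB), 1 GB left
drive 4: place d7 (5 GB), 3 GB left
drive 5: place d8 (6 GB), 2 GB left
drive 4: place d9 (2 GB), 1 GB left
drive 6: place d10 (6 GB), 2 GB left
drive 2: place d11 (1 GB), 1 GB left
Final drives: [2,5] [5,1,1] [5,2] [5,2] [6] [6].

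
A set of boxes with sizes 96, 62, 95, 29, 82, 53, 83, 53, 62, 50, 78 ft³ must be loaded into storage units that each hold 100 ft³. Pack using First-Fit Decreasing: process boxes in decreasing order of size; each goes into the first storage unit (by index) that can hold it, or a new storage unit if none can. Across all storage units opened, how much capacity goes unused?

Sorted descending: 96, 95, 83, 82, 78, 62, 62, 53, 53, 50, 29.
Put 96 ft³ in storage unit 1; 4 ft³ remain.
Put 95 ft³ in storage unit 2; 5 ft³ remain.
Put 83 ft³ in storage unit 3; 17 ft³ remain.
Put 82 ft³ in storage unit 4; 18 ft³ remain.
Put 78 ft³ in storage unit 5; 22 ft³ remain.
Put 62 ft³ in storage unit 6; 38 ft³ remain.
Put 62 ft³ in storage unit 7; 38 ft³ remain.
Put 53 ft³ in storage unit 8; 47 ft³ remain.
Put 53 ft³ in storage unit 9; 47 ft³ remain.
Put 50 ft³ in storage unit 10; 50 ft³ remain.
Put 29 ft³ in storage unit 6; 9 ft³ remain.
10 storage units × 100 ft³ = 1000 ft³; used 743 ft³; unused 257 ft³.

257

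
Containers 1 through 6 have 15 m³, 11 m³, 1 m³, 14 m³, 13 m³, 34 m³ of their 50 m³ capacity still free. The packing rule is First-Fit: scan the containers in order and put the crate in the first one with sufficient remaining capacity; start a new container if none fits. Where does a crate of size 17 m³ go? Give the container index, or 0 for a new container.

Containers with room: container 6 (34 m³).
The first with room is container 6.

6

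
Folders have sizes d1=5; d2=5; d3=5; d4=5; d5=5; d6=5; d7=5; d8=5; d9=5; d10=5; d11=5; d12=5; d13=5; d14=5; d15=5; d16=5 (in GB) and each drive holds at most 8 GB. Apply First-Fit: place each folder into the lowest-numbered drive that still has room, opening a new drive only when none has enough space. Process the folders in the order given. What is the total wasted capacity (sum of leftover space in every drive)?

Put d1 (5 GB) in drive 1; 3 GB remain.
Put d2 (5 GB) in drive 2; 3 GB remain.
Put d3 (5 GB) in drive 3; 3 GB remain.
Put d4 (5 GB) in drive 4; 3 GB remain.
Put d5 (5 GB) in drive 5; 3 GB remain.
Put d6 (5 GB) in drive 6; 3 GB remain.
Put d7 (5 GB) in drive 7; 3 GB remain.
Put d8 (5 GB) in drive 8; 3 GB remain.
Put d9 (5 GB) in drive 9; 3 GB remain.
Put d10 (5 GB) in drive 10; 3 GB remain.
Put d11 (5 GB) in drive 11; 3 GB remain.
Put d12 (5 GB) in drive 12; 3 GB remain.
Put d13 (5 GB) in drive 13; 3 GB remain.
Put d14 (5 GB) in drive 14; 3 GB remain.
Put d15 (5 GB) in drive 15; 3 GB remain.
Put d16 (5 GB) in drive 16; 3 GB remain.
16 drives × 8 GB = 128 GB; used 80 GB; unused 48 GB.

48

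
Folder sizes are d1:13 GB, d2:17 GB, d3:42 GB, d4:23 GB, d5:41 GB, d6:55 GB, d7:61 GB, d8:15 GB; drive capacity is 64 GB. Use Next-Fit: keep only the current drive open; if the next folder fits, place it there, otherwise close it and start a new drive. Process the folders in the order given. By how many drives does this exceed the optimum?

1

Next-Fit: [13,17] [42] [23,41] [55] [61] [15] → 6 drives.
Total size 267 GB; any packing needs at least ⌈267/64⌉ = 5 drives.
An optimal packing achieves that bound: [61] [55] [42,17] [41,23] [15,13] → 5 drives.
Excess: 6 − 5 = 1.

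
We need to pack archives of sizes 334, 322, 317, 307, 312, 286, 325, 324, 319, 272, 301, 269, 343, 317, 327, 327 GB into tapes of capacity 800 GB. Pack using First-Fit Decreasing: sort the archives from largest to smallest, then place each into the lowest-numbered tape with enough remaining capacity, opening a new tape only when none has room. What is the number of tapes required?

8

Sorted descending: 343, 334, 327, 327, 325, 324, 322, 319, 317, 317, 312, 307, 301, 286, 272, 269.
Put 343 GB in tape 1; 457 GB remain.
Put 334 GB in tape 1; 123 GB remain.
Put 327 GB in tape 2; 473 GB remain.
Put 327 GB in tape 2; 146 GB remain.
Put 325 GB in tape 3; 475 GB remain.
Put 324 GB in tape 3; 151 GB remain.
Put 322 GB in tape 4; 478 GB remain.
Put 319 GB in tape 4; 159 GB remain.
Put 317 GB in tape 5; 483 GB remain.
Put 317 GB in tape 5; 166 GB remain.
Put 312 GB in tape 6; 488 GB remain.
Put 307 GB in tape 6; 181 GB remain.
Put 301 GB in tape 7; 499 GB remain.
Put 286 GB in tape 7; 213 GB remain.
Put 272 GB in tape 8; 528 GB remain.
Put 269 GB in tape 8; 259 GB remain.
Final tapes: [343,334] [327,327] [325,324] [322,319] [317,317] [312,307] [301,286] [272,269].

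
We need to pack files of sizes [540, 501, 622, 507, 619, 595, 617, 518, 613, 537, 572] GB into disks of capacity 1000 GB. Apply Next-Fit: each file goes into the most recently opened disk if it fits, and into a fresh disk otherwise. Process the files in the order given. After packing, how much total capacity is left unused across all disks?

4759

540 GB → disk 1 (remaining 460 GB)
501 GB → disk 2 (remaining 499 GB)
622 GB → disk 3 (remaining 378 GB)
507 GB → disk 4 (remaining 493 GB)
619 GB → disk 5 (remaining 381 GB)
595 GB → disk 6 (remaining 405 GB)
617 GB → disk 7 (remaining 383 GB)
518 GB → disk 8 (remaining 482 GB)
613 GB → disk 9 (remaining 387 GB)
537 GB → disk 10 (remaining 463 GB)
572 GB → disk 11 (remaining 428 GB)
11 disks × 1000 GB = 11000 GB; used 6241 GB; unused 4759 GB.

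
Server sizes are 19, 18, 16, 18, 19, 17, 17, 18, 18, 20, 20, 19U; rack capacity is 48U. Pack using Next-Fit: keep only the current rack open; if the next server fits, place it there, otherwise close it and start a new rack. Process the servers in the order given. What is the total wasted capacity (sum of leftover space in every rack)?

Put 19U in rack 1; 29U remain.
Put 18U in rack 1; 11U remain.
Put 16U in rack 2; 32U remain.
Put 18U in rack 2; 14U remain.
Put 19U in rack 3; 29U remain.
Put 17U in rack 3; 12U remain.
Put 17U in rack 4; 31U remain.
Put 18U in rack 4; 13U remain.
Put 18U in rack 5; 30U remain.
Put 20U in rack 5; 10U remain.
Put 20U in rack 6; 28U remain.
Put 19U in rack 6; 9U remain.
6 racks × 48U = 288U; used 219U; unused 69U.

69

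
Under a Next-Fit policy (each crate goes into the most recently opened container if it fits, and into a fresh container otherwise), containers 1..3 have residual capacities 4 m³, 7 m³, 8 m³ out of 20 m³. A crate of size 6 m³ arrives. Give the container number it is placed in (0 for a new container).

Next-Fit only looks at container 3, which has 8 m³ free.
6 m³ fits there.

3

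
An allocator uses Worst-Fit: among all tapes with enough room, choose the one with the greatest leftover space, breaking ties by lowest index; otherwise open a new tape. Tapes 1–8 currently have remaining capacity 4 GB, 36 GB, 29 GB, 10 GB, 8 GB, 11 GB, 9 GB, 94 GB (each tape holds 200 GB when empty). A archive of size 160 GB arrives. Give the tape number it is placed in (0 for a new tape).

0

No tape has ≥ 160 GB free, so a new tape is opened.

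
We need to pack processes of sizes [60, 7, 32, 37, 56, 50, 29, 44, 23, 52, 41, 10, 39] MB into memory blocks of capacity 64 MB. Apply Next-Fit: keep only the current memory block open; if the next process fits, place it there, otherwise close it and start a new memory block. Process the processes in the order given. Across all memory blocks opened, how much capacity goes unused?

224

memory block 1: place 60 MB, 4 MB left
memory block 2: place 7 MB, 57 MB left
memory block 2: place 32 MB, 25 MB left
memory block 3: place 37 MB, 27 MB left
memory block 4: place 56 MB, 8 MB left
memory block 5: place 50 MB, 14 MB left
memory block 6: place 29 MB, 35 MB left
memory block 7: place 44 MB, 20 MB left
memory block 8: place 23 MB, 41 MB left
memory block 9: place 52 MB, 12 MB left
memory block 10: place 41 MB, 23 MB left
memory block 10: place 10 MB, 13 MB left
memory block 11: place 39 MB, 25 MB left
11 memory blocks × 64 MB = 704 MB; used 480 MB; unused 224 MB.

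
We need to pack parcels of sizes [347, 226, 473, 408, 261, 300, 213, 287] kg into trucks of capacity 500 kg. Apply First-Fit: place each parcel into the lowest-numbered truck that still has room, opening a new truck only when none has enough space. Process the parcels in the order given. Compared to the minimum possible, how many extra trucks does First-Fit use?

0

First-Fit: [347] [226,261] [473] [408] [300] [213,287] → 6 trucks.
Total size 2515 kg; any packing needs at least ⌈2515/500⌉ = 6 trucks.
So 6 is already optimal.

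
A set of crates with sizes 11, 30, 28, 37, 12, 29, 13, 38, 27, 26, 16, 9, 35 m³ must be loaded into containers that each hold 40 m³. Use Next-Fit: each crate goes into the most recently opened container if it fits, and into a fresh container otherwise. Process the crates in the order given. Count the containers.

12

Put 11 m³ in container 1; 29 m³ remain.
Put 30 m³ in container 2; 10 m³ remain.
Put 28 m³ in container 3; 12 m³ remain.
Put 37 m³ in container 4; 3 m³ remain.
Put 12 m³ in container 5; 28 m³ remain.
Put 29 m³ in container 6; 11 m³ remain.
Put 13 m³ in container 7; 27 m³ remain.
Put 38 m³ in container 8; 2 m³ remain.
Put 27 m³ in container 9; 13 m³ remain.
Put 26 m³ in container 10; 14 m³ remain.
Put 16 m³ in container 11; 24 m³ remain.
Put 9 m³ in container 11; 15 m³ remain.
Put 35 m³ in container 12; 5 m³ remain.
Final containers: [11] [30] [28] [37] [12] [29] [13] [38] [27] [26] [16,9] [35].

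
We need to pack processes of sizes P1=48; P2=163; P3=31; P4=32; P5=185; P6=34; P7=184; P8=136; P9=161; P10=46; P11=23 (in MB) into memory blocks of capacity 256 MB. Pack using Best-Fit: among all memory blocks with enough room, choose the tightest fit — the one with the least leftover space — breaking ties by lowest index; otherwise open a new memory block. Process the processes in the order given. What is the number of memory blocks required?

5 memory blocks

memory block 1: place P1 (48 MB), 208 MB left
memory block 1: place P2 (163 MB), 45 MB left
memory block 1: place P3 (31 MB), 14 MB left
memory block 2: place P4 (32 MB), 224 MB left
memory block 2: place P5 (185 MB), 39 MB left
memory block 2: place P6 (34 MB), 5 MB left
memory block 3: place P7 (184 MB), 72 MB left
memory block 4: place P8 (136 MB), 120 MB left
memory block 5: place P9 (161 MB), 95 MB left
memory block 3: place P10 (46 MB), 26 MB left
memory block 3: place P11 (23 MB), 3 MB left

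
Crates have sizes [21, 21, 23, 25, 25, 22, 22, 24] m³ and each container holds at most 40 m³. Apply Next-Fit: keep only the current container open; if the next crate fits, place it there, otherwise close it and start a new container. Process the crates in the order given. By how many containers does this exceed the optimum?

0

Next-Fit: [21] [21] [23] [25] [25] [22] [22] [24] → 8 containers.
8 crates exceed 20 m³ (half the capacity), and no two of those can share a container, so at least 8 containers are needed.
So 8 is already optimal.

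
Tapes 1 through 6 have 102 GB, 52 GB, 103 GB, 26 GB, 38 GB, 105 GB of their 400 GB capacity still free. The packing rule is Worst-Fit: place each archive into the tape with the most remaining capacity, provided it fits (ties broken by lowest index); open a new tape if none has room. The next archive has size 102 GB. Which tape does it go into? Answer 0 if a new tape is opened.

Tapes with room: tape 1 (102 GB), tape 3 (103 GB), tape 6 (105 GB).
Most room is tape 6 with 105 GB free.

6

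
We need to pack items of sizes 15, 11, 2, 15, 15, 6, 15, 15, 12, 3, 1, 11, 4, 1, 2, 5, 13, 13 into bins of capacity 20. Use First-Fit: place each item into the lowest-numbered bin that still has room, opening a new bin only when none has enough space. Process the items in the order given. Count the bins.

bin 1: place 15, 5 left
bin 2: place 11, 9 left
bin 1: place 2, 3 left
bin 3: place 15, 5 left
bin 4: place 15, 5 left
bin 2: place 6, 3 left
bin 5: place 15, 5 left
bin 6: place 15, 5 left
bin 7: place 12, 8 left
bin 1: place 3, 0 left
bin 2: place 1, 2 left
bin 8: place 11, 9 left
bin 3: place 4, 1 left
bin 2: place 1, 1 left
bin 4: place 2, 3 left
bin 5: place 5, 0 left
bin 9: place 13, 7 left
bin 10: place 13, 7 left

10 bins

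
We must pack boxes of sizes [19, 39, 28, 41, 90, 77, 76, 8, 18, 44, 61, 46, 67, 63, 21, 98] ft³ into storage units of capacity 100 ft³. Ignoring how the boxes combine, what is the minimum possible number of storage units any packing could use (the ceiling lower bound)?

Total size = 19 + 39 + 28 + 41 + 90 + 77 + 76 + 8 + 18 + 44 + 61 + 46 + 67 + 63 + 21 + 98 = 796 ft³.
⌈796 / 100⌉ = 8.

8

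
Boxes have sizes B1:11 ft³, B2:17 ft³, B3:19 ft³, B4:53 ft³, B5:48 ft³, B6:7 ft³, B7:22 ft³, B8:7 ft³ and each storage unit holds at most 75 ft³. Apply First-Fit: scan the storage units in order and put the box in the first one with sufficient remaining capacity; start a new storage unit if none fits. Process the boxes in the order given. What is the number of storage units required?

Put B1 (11 ft³) in storage unit 1; 64 ft³ remain.
Put B2 (17 ft³) in storage unit 1; 47 ft³ remain.
Put B3 (19 ft³) in storage unit 1; 28 ft³ remain.
Put B4 (53 ft³) in storage unit 2; 22 ft³ remain.
Put B5 (48 ft³) in storage unit 3; 27 ft³ remain.
Put B6 (7 ft³) in storage unit 1; 21 ft³ remain.
Put B7 (22 ft³) in storage unit 2; 0 ft³ remain.
Put B8 (7 ft³) in storage unit 1; 14 ft³ remain.

3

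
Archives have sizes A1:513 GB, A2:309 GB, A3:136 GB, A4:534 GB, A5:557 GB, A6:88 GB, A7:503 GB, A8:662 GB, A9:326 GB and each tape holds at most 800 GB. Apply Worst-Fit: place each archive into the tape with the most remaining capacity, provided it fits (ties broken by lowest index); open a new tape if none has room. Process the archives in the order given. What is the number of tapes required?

A1 (513 GB) → tape 1 (remaining 287 GB)
A2 (309 GB) → tape 2 (remaining 491 GB)
A3 (136 GB) → tape 2 (remaining 355 GB)
A4 (534 GB) → tape 3 (remaining 266 GB)
A5 (557 GB) → tape 4 (remaining 243 GB)
A6 (88 GB) → tape 2 (remaining 267 GB)
A7 (503 GB) → tape 5 (remaining 297 GB)
A8 (662 GB) → tape 6 (remaining 138 GB)
A9 (326 GB) → tape 7 (remaining 474 GB)
Final tapes: [513] [309,136,88] [534] [557] [503] [662] [326].

7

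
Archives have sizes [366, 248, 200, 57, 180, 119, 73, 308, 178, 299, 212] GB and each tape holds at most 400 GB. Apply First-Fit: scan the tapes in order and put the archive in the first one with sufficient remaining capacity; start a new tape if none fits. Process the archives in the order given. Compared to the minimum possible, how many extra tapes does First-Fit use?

First-Fit: [366] [248,57,73] [200,180] [119,178] [308] [299] [212] → 7 tapes.
Total size 2240 GB; any packing needs at least ⌈2240/400⌉ = 6 tapes.
An optimal packing achieves that bound: [366] [308,73] [299,57] [248,119] [212,180] [200,178] → 6 tapes.
Excess: 7 − 6 = 1.

1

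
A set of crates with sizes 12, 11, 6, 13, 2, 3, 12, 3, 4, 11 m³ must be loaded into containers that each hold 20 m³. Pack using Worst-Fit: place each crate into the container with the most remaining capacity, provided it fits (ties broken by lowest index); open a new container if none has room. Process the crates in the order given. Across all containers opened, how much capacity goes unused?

23

12 m³ → container 1 (remaining 8 m³)
11 m³ → container 2 (remaining 9 m³)
6 m³ → container 2 (remaining 3 m³)
13 m³ → container 3 (remaining 7 m³)
2 m³ → container 1 (remaining 6 m³)
3 m³ → container 3 (remaining 4 m³)
12 m³ → container 4 (remaining 8 m³)
3 m³ → container 4 (remaining 5 m³)
4 m³ → container 1 (remaining 2 m³)
11 m³ → container 5 (remaining 9 m³)
5 containers × 20 m³ = 100 m³; used 77 m³; unused 23 m³.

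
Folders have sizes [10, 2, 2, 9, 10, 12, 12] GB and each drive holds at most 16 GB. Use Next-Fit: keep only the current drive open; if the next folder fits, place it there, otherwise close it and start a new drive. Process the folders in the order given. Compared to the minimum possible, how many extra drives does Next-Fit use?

Next-Fit: [10,2,2] [9] [10] [12] [12] → 5 drives.
5 folders exceed 8 GB (half the capacity), and no two of those can share a drive, so at least 5 drives are needed.
So 5 is already optimal.

0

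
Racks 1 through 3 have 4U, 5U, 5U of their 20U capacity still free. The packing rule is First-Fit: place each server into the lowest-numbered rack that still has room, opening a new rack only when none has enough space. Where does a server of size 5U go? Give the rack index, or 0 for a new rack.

2

Racks with room: rack 2 (5U), rack 3 (5U).
The first with room is rack 2.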